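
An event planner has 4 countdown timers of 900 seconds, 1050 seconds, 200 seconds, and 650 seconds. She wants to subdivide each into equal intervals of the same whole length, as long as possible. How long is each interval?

The interval must divide each timer length; the longest such is the gcd.
900 = 2^2 × 3^2 × 5^2
1050 = 2 × 3 × 5^2 × 7
200 = 2^3 × 5^2
650 = 2 × 5^2 × 13
gcd(900, 1050, 200, 650) = 2 × 5^2 = 50.

50 seconds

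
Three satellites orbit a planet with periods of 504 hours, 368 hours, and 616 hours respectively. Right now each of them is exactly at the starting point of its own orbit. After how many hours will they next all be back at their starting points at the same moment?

255024 hours

They coincide at every common multiple of the periods; the first is the LCM.
504 = 2^3 × 3^2 × 7
368 = 2^4 × 23
616 = 2^3 × 7 × 11
LCM(504, 368, 616) = 2^4 × 3^2 × 7 × 11 × 23 = 255024.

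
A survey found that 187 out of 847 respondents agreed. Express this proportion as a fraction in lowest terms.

17/77

187 = 11 × 17
847 = 7 × 11^2
gcd(187, 847) = 11.
Divide numerator and denominator by 11: 187/847 = 17/77.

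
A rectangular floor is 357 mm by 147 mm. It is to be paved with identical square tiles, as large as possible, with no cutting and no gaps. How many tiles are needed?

Tile side = gcd(357, 147).
357 = 3 × 7 × 17
147 = 3 × 7^2
gcd(357, 147) = 3 × 7 = 21.
Tiles: (357/21) × (147/21) = 17 × 7 = 119.

119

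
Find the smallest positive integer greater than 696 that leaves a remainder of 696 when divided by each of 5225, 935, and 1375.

N − 696 must be a common multiple of 5225, 935, and 1375.
5225 = 5^2 × 11 × 19
935 = 5 × 11 × 17
1375 = 5^3 × 11
LCM(5225, 935, 1375) = 5^3 × 11 × 17 × 19 = 444125.
Smallest N > 696 is LCM + 696 = 444125 + 696 = 444821.

444821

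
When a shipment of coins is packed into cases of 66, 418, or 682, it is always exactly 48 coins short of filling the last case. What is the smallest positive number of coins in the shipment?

Being 48 short of a full case of size k means N ≡ −48 (mod k), i.e. N + 48 is a multiple of each size.
66 = 2 × 3 × 11
418 = 2 × 11 × 19
682 = 2 × 11 × 31
LCM(66, 418, 682) = 2 × 3 × 11 × 19 × 31 = 38874.
Smallest positive N is 38874 − 48 = 38826.

38826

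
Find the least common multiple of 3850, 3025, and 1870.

3850 = 2 × 5^2 × 7 × 11
3025 = 5^2 × 11^2
1870 = 2 × 5 × 11 × 17
LCM(3850, 3025, 1870) = 2 × 5^2 × 7 × 11^2 × 17 = 719950.

719950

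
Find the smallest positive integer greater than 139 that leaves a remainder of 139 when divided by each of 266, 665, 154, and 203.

424409

N − 139 must be a common multiple of 266, 665, 154, and 203.
266 = 2 × 7 × 19
665 = 5 × 7 × 19
154 = 2 × 7 × 11
203 = 7 × 29
LCM(266, 665, 154, 203) = 2 × 5 × 7 × 11 × 19 × 29 = 424270.
Smallest N > 139 is LCM + 139 = 424270 + 139 = 424409.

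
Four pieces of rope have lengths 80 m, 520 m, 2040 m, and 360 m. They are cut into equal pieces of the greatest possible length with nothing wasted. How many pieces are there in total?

Piece length = gcd(80, 520, 2040, 360).
80 = 2^4 × 5
520 = 2^3 × 5 × 13
2040 = 2^3 × 3 × 5 × 17
360 = 2^3 × 3^2 × 5
gcd(80, 520, 2040, 360) = 2^3 × 5 = 40.
Total pieces = 80/40 + 520/40 + 2040/40 + 360/40 = 2 + 13 + 51 + 9 = 75.

75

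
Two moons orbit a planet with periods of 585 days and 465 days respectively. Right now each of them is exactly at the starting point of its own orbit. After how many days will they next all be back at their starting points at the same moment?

18135 days

They coincide at every common multiple of the periods; the first is the LCM.
585 = 3^2 × 5 × 13
465 = 3 × 5 × 31
LCM(585, 465) = 3^2 × 5 × 13 × 31 = 18135.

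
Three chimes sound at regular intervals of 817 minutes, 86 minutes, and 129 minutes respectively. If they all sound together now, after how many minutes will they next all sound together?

4902 minutes

We need the least common multiple of the intervals.
817 = 19 × 43
86 = 2 × 43
129 = 3 × 43
LCM(817, 86, 129) = 2 × 3 × 19 × 43 = 4902.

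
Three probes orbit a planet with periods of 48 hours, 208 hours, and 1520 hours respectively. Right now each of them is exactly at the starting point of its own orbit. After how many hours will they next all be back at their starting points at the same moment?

We need the least common multiple of the intervals.
48 = 2^4 × 3
208 = 2^4 × 13
1520 = 2^4 × 5 × 19
LCM(48, 208, 1520) = 2^4 × 3 × 5 × 13 × 19 = 59280.

59280 hours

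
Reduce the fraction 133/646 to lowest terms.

133 = 7 × 19
646 = 2 × 17 × 19
gcd(133, 646) = 19.
Divide numerator and denominator by 19: 133/646 = 7/34.

7/34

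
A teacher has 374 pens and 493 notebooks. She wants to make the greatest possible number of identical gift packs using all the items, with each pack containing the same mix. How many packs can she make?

17 packs

The pack count must divide each quantity, so the greatest is gcd(374, 493).
374 = 2 × 11 × 17
493 = 17 × 29
gcd(374, 493) = 17.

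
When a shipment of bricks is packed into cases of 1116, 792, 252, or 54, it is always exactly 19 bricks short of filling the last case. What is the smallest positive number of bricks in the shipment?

515573

Being 19 short of a full case of size k means N ≡ −19 (mod k), i.e. N + 19 is a multiple of each size.
1116 = 2^2 × 3^2 × 31
792 = 2^3 × 3^2 × 11
252 = 2^2 × 3^2 × 7
54 = 2 × 3^3
LCM(1116, 792, 252, 54) = 2^3 × 3^3 × 7 × 11 × 31 = 515592.
Smallest positive N is 515592 − 19 = 515573.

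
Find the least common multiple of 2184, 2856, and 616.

2184 = 2^3 × 3 × 7 × 13
2856 = 2^3 × 3 × 7 × 17
616 = 2^3 × 7 × 11
LCM(2184, 2856, 616) = 2^3 × 3 × 7 × 11 × 13 × 17 = 408408.

408408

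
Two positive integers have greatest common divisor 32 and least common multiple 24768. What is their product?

792576

For any two positive integers, gcd × lcm = product = 32 × 24768 = 792576.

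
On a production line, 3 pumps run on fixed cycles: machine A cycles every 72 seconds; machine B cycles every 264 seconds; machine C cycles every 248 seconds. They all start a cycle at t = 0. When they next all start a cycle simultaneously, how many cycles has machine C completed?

99 cycles

All finish a whole number of cycles simultaneously at t = LCM of the periods.
72 = 2^3 × 3^2
264 = 2^3 × 3 × 11
248 = 2^3 × 31
LCM(72, 264, 248) = 2^3 × 3^2 × 11 × 31 = 24552.
Cycles for period 248: 24552 / 248 = 99.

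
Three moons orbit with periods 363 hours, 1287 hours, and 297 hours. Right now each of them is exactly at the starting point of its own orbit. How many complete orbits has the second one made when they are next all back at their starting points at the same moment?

The first common completion time is the LCM of the periods.
363 = 3 × 11^2
1287 = 3^2 × 11 × 13
297 = 3^3 × 11
LCM(363, 1287, 297) = 3^3 × 11^2 × 13 = 42471.
Orbits for period 1287: 42471 / 1287 = 33.

33 orbits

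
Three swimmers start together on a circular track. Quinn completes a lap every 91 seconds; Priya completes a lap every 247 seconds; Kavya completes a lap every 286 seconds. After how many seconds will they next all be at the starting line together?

38038 seconds

The first simultaneous occurrence is after LCM of the individual periods.
91 = 7 × 13
247 = 13 × 19
286 = 2 × 11 × 13
LCM(91, 247, 286) = 2 × 7 × 11 × 13 × 19 = 38038.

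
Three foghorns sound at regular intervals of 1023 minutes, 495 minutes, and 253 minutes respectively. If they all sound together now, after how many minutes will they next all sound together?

352935 minutes

We need the least common multiple of the intervals.
1023 = 3 × 11 × 31
495 = 3^2 × 5 × 11
253 = 11 × 23
LCM(1023, 495, 253) = 3^2 × 5 × 11 × 23 × 31 = 352935.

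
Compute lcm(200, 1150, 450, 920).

200 = 2^3 × 5^2
1150 = 2 × 5^2 × 23
450 = 2 × 3^2 × 5^2
920 = 2^3 × 5 × 23
LCM(200, 1150, 450, 920) = 2^3 × 3^2 × 5^2 × 23 = 41400.

41400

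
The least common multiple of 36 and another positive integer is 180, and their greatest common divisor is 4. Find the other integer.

gcd × lcm = product of the two integers, so the other integer is (4 × 180) / 36 = 20.

20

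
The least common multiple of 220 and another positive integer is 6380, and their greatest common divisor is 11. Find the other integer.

319

gcd × lcm = product of the two integers, so the other integer is (11 × 6380) / 220 = 319.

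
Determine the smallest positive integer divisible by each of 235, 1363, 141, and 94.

235 = 5 × 47
1363 = 29 × 47
141 = 3 × 47
94 = 2 × 47
LCM(235, 1363, 141, 94) = 2 × 3 × 5 × 29 × 47 = 40890.

40890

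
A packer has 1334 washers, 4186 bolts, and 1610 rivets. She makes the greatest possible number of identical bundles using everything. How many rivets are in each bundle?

Number of bundles = gcd(1334, 4186, 1610).
1334 = 2 × 23 × 29
4186 = 2 × 7 × 13 × 23
1610 = 2 × 5 × 7 × 23
gcd(1334, 4186, 1610) = 2 × 23 = 46.
rivets per bundle = 1610 / 46 = 35.

35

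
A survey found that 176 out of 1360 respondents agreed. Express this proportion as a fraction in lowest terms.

176 = 2^4 × 11
1360 = 2^4 × 5 × 17
gcd(176, 1360) = 2^4 = 16.
Divide numerator and denominator by 16: 176/1360 = 11/85.

11/85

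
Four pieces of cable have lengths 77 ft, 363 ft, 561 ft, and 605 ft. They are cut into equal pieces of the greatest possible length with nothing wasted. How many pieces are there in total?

146

Piece length = gcd(77, 363, 561, 605).
77 = 7 × 11
363 = 3 × 11^2
561 = 3 × 11 × 17
605 = 5 × 11^2
gcd(77, 363, 561, 605) = 11.
Total pieces = 77/11 + 363/11 + 561/11 + 605/11 = 7 + 33 + 51 + 55 = 146.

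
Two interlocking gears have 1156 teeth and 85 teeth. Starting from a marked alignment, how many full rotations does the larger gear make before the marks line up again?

5 rotations

All finish a whole number of cycles simultaneously at t = LCM of the periods.
1156 = 2^2 × 17^2
85 = 5 × 17
LCM(1156, 85) = 2^2 × 5 × 17^2 = 5780.
Rotations for period 1156: 5780 / 1156 = 5.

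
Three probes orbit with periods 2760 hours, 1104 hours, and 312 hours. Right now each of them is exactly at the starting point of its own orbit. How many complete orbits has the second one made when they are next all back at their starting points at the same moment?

They are all back at their starting positions together after one LCM of the periods.
2760 = 2^3 × 3 × 5 × 23
1104 = 2^4 × 3 × 23
312 = 2^3 × 3 × 13
LCM(2760, 1104, 312) = 2^4 × 3 × 5 × 13 × 23 = 71760.
Orbits for period 1104: 71760 / 1104 = 65.

65 orbits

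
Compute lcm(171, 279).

5301

171 = 3^2 × 19
279 = 3^2 × 31
LCM(171, 279) = 3^2 × 19 × 31 = 5301.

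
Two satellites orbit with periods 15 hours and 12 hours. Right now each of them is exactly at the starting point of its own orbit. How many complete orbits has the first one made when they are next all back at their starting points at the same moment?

4 orbits

They are all back at their starting positions together after one LCM of the periods.
15 = 3 × 5
12 = 2^2 × 3
LCM(15, 12) = 2^2 × 3 × 5 = 60.
Orbits for period 15: 60 / 15 = 4.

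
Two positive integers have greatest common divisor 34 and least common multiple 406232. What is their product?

For any two positive integers, gcd × lcm = product = 34 × 406232 = 13811888.

13811888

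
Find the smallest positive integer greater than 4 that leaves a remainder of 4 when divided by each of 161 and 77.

1775

N − 4 must be a common multiple of 161 and 77.
161 = 7 × 23
77 = 7 × 11
LCM(161, 77) = 7 × 11 × 23 = 1771.
Smallest N > 4 is LCM + 4 = 1771 + 4 = 1775.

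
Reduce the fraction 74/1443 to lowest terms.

74 = 2 × 37
1443 = 3 × 13 × 37
gcd(74, 1443) = 37.
Divide numerator and denominator by 37: 74/1443 = 2/39.

2/39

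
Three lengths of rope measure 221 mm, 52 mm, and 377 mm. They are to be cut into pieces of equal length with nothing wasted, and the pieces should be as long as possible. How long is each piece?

13 mm

The greatest length dividing all of 221, 52, and 377 is their gcd.
221 = 13 × 17
52 = 2^2 × 13
377 = 13 × 29
gcd(221, 52, 377) = 13.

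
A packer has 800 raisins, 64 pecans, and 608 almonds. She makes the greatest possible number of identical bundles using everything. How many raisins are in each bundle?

25

Number of bundles = gcd(800, 64, 608).
800 = 2^5 × 5^2
64 = 2^6
608 = 2^5 × 19
gcd(800, 64, 608) = 2^5 = 32.
raisins per bundle = 800 / 32 = 25.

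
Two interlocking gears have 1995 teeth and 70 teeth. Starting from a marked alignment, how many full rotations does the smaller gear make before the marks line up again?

57 rotations

All finish a whole number of cycles simultaneously at t = LCM of the periods.
1995 = 3 × 5 × 7 × 19
70 = 2 × 5 × 7
LCM(1995, 70) = 2 × 3 × 5 × 7 × 19 = 3990.
Rotations for period 70: 3990 / 70 = 57.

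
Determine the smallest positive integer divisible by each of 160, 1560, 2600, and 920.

160 = 2^5 × 5
1560 = 2^3 × 3 × 5 × 13
2600 = 2^3 × 5^2 × 13
920 = 2^3 × 5 × 23
LCM(160, 1560, 2600, 920) = 2^5 × 3 × 5^2 × 13 × 23 = 717600.

717600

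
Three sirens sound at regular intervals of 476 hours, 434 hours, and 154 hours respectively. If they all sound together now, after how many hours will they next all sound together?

162316 hours

They coincide at every common multiple of the periods; the first is the LCM.
476 = 2^2 × 7 × 17
434 = 2 × 7 × 31
154 = 2 × 7 × 11
LCM(476, 434, 154) = 2^2 × 7 × 11 × 17 × 31 = 162316.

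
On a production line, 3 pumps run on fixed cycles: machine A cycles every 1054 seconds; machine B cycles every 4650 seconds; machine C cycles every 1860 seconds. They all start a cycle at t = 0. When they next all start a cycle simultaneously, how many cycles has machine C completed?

85 cycles

They are all back at their starting positions together after one LCM of the periods.
1054 = 2 × 17 × 31
4650 = 2 × 3 × 5^2 × 31
1860 = 2^2 × 3 × 5 × 31
LCM(1054, 4650, 1860) = 2^2 × 3 × 5^2 × 17 × 31 = 158100.
Cycles for period 1860: 158100 / 1860 = 85.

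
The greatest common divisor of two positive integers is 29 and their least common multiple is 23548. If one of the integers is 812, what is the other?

For two integers, gcd × lcm = product, so the other is (29 × 23548) / 812 = 682892 / 812 = 841.

841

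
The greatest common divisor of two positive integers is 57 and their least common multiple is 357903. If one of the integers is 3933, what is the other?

5187

For two integers, gcd × lcm = product, so the other is (57 × 357903) / 3933 = 20400471 / 3933 = 5187.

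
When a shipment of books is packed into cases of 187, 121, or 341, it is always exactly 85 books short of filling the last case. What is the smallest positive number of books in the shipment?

Being 85 short of a full case of size k means N ≡ −85 (mod k), i.e. N + 85 is a multiple of each size.
187 = 11 × 17
121 = 11^2
341 = 11 × 31
LCM(187, 121, 341) = 11^2 × 17 × 31 = 63767.
Smallest positive N is 63767 − 85 = 63682.

63682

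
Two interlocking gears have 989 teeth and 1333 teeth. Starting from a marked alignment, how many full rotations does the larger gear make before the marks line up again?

23 rotations

They are all back at their starting positions together after one LCM of the periods.
989 = 23 × 43
1333 = 31 × 43
LCM(989, 1333) = 23 × 31 × 43 = 30659.
Rotations for period 1333: 30659 / 1333 = 23.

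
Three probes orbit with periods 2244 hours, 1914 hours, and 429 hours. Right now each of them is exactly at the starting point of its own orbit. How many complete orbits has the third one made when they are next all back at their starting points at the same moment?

1972 orbits

They are all back at their starting positions together after one LCM of the periods.
2244 = 2^2 × 3 × 11 × 17
1914 = 2 × 3 × 11 × 29
429 = 3 × 11 × 13
LCM(2244, 1914, 429) = 2^2 × 3 × 11 × 13 × 17 × 29 = 845988.
Orbits for period 429: 845988 / 429 = 1972.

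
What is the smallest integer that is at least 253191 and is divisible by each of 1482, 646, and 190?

377910

The integer must be a common multiple of 1482, 646, and 190, so a multiple of their LCM.
1482 = 2 × 3 × 13 × 19
646 = 2 × 17 × 19
190 = 2 × 5 × 19
LCM(1482, 646, 190) = 2 × 3 × 5 × 13 × 17 × 19 = 125970.
Smallest multiple of 125970 that is ≥ 253191: ⌈253191/125970⌉ × 125970 = 3 × 125970 = 377910.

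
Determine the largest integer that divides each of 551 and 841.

551 = 19 × 29
841 = 29^2
gcd(551, 841) = 29.

29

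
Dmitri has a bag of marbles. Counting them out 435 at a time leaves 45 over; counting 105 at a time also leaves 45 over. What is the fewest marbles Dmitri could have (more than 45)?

3090

N − 45 must be a common multiple of 435 and 105.
435 = 3 × 5 × 29
105 = 3 × 5 × 7
LCM(435, 105) = 3 × 5 × 7 × 29 = 3045.
Smallest N > 45 is LCM + 45 = 3045 + 45 = 3090.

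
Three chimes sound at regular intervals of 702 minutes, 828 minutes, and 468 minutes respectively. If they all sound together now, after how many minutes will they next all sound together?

We need the least common multiple of the intervals.
702 = 2 × 3^3 × 13
828 = 2^2 × 3^2 × 23
468 = 2^2 × 3^2 × 13
LCM(702, 828, 468) = 2^2 × 3^3 × 13 × 23 = 32292.

32292 minutes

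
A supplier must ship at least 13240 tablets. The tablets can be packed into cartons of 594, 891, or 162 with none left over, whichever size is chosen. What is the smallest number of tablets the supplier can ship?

The number of tablets must be a common multiple of 594, 891, and 162, so a multiple of their LCM.
594 = 2 × 3^3 × 11
891 = 3^4 × 11
162 = 2 × 3^4
LCM(594, 891, 162) = 2 × 3^4 × 11 = 1782.
Smallest multiple of 1782 that is ≥ 13240: ⌈13240/1782⌉ × 1782 = 8 × 1782 = 14256.

14256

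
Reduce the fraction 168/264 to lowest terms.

168 = 2^3 × 3 × 7
264 = 2^3 × 3 × 11
gcd(168, 264) = 2^3 × 3 = 24.
Divide numerator and denominator by 24: 168/264 = 7/11.

7/11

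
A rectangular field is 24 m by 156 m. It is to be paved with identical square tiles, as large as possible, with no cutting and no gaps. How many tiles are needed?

Tile side = gcd(24, 156).
24 = 2^3 × 3
156 = 2^2 × 3 × 13
gcd(24, 156) = 2^2 × 3 = 12.
Tiles: (24/12) × (156/12) = 2 × 13 = 26.

26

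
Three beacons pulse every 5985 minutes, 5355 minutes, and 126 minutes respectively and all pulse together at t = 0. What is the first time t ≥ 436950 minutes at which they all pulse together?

Joint pulses occur at multiples of LCM(5985, 5355, 126).
5985 = 3^2 × 5 × 7 × 19
5355 = 3^2 × 5 × 7 × 17
126 = 2 × 3^2 × 7
LCM(5985, 5355, 126) = 2 × 3^2 × 5 × 7 × 17 × 19 = 203490.
Smallest multiple of 203490 that is ≥ 436950: ⌈436950/203490⌉ × 203490 = 3 × 203490 = 610470.

610470 minutes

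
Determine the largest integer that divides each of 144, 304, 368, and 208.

16

144 = 2^4 × 3^2
304 = 2^4 × 19
368 = 2^4 × 23
208 = 2^4 × 13
gcd(144, 304, 368, 208) = 2^4 = 16.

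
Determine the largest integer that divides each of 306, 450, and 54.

306 = 2 × 3^2 × 17
450 = 2 × 3^2 × 5^2
54 = 2 × 3^3
gcd(306, 450, 54) = 2 × 3^2 = 18.

18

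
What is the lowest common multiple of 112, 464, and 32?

112 = 2^4 × 7
464 = 2^4 × 29
32 = 2^5
LCM(112, 464, 32) = 2^5 × 7 × 29 = 6496.

6496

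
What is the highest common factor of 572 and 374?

22

572 = 2^2 × 11 × 13
374 = 2 × 11 × 17
gcd(572, 374) = 2 × 11 = 22.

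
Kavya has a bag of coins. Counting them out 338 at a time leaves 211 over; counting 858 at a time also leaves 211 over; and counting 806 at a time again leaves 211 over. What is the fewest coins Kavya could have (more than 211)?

N − 211 must be a common multiple of 338, 858, and 806.
338 = 2 × 13^2
858 = 2 × 3 × 11 × 13
806 = 2 × 13 × 31
LCM(338, 858, 806) = 2 × 3 × 11 × 13^2 × 31 = 345774.
Smallest N > 211 is LCM + 211 = 345774 + 211 = 345985.

345985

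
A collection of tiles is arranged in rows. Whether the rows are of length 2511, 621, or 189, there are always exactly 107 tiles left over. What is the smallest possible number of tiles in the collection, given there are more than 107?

404378

N − 107 must be a common multiple of 2511, 621, and 189.
2511 = 3^4 × 31
621 = 3^3 × 23
189 = 3^3 × 7
LCM(2511, 621, 189) = 3^4 × 7 × 23 × 31 = 404271.
Smallest N > 107 is LCM + 107 = 404271 + 107 = 404378.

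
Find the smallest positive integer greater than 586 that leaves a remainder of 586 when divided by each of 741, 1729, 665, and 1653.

N − 586 must be a common multiple of 741, 1729, 665, and 1653.
741 = 3 × 13 × 19
1729 = 7 × 13 × 19
665 = 5 × 7 × 19
1653 = 3 × 19 × 29
LCM(741, 1729, 665, 1653) = 3 × 5 × 7 × 13 × 19 × 29 = 752115.
Smallest N > 586 is LCM + 586 = 752115 + 586 = 752701.

752701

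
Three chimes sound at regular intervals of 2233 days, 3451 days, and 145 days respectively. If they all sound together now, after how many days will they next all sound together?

189805 days

We need the least common multiple of the intervals.
2233 = 7 × 11 × 29
3451 = 7 × 17 × 29
145 = 5 × 29
LCM(2233, 3451, 145) = 5 × 7 × 11 × 17 × 29 = 189805.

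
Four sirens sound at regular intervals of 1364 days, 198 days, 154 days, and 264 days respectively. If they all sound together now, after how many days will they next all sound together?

171864 days

The first simultaneous occurrence is after LCM of the individual periods.
1364 = 2^2 × 11 × 31
198 = 2 × 3^2 × 11
154 = 2 × 7 × 11
264 = 2^3 × 3 × 11
LCM(1364, 198, 154, 264) = 2^3 × 3^2 × 7 × 11 × 31 = 171864.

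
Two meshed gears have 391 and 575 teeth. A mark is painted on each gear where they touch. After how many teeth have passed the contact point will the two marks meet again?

They coincide at every common multiple of the periods; the first is the LCM.
391 = 17 × 23
575 = 5^2 × 23
LCM(391, 575) = 5^2 × 17 × 23 = 9775.

9775 teeth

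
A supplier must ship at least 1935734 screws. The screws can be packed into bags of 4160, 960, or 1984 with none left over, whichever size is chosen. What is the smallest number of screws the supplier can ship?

2321280

The number of screws must be a common multiple of 4160, 960, and 1984, so a multiple of their LCM.
4160 = 2^6 × 5 × 13
960 = 2^6 × 3 × 5
1984 = 2^6 × 31
LCM(4160, 960, 1984) = 2^6 × 3 × 5 × 13 × 31 = 386880.
Smallest multiple of 386880 that is ≥ 1935734: ⌈1935734/386880⌉ × 386880 = 6 × 386880 = 2321280.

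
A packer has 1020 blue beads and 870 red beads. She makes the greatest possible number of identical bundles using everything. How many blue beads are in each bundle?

Number of bundles = gcd(1020, 870).
1020 = 2^2 × 3 × 5 × 17
870 = 2 × 3 × 5 × 29
gcd(1020, 870) = 2 × 3 × 5 = 30.
blue beads per bundle = 1020 / 30 = 34.

34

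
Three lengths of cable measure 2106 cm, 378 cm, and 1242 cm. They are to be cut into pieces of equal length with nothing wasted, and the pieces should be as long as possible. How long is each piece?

54 cm

Each piece length must divide every original length, so the longest possible is gcd(2106, 378, 1242).
2106 = 2 × 3^4 × 13
378 = 2 × 3^3 × 7
1242 = 2 × 3^3 × 23
gcd(2106, 378, 1242) = 2 × 3^3 = 54.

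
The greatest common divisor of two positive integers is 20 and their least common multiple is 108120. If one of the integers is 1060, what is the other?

For two integers, gcd × lcm = product, so the other is (20 × 108120) / 1060 = 2162400 / 1060 = 2040.

2040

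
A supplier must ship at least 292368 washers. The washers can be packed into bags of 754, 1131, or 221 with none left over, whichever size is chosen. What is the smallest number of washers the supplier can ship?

The number of washers must be a common multiple of 754, 1131, and 221, so a multiple of their LCM.
754 = 2 × 13 × 29
1131 = 3 × 13 × 29
221 = 13 × 17
LCM(754, 1131, 221) = 2 × 3 × 13 × 17 × 29 = 38454.
Smallest multiple of 38454 that is ≥ 292368: ⌈292368/38454⌉ × 38454 = 8 × 38454 = 307632.

307632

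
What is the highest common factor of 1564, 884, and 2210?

34

1564 = 2^2 × 17 × 23
884 = 2^2 × 13 × 17
2210 = 2 × 5 × 13 × 17
gcd(1564, 884, 2210) = 2 × 17 = 34.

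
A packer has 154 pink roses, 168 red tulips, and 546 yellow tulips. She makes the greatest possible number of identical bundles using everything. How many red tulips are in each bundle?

12

Number of bundles = gcd(154, 168, 546).
154 = 2 × 7 × 11
168 = 2^3 × 3 × 7
546 = 2 × 3 × 7 × 13
gcd(154, 168, 546) = 2 × 7 = 14.
red tulips per bundle = 168 / 14 = 12.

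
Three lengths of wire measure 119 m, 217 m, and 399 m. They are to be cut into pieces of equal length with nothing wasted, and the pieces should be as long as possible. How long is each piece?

Each piece length must divide every original length, so the longest possible is gcd(119, 217, 399).
119 = 7 × 17
217 = 7 × 31
399 = 3 × 7 × 19
gcd(119, 217, 399) = 7.

7 m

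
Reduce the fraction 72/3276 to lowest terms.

2/91

72 = 2^3 × 3^2
3276 = 2^2 × 3^2 × 7 × 13
gcd(72, 3276) = 2^2 × 3^2 = 36.
Divide numerator and denominator by 36: 72/3276 = 2/91.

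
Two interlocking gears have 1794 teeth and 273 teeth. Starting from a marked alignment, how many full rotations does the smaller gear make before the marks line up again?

46 rotations

The first common completion time is the LCM of the periods.
1794 = 2 × 3 × 13 × 23
273 = 3 × 7 × 13
LCM(1794, 273) = 2 × 3 × 7 × 13 × 23 = 12558.
Rotations for period 273: 12558 / 273 = 46.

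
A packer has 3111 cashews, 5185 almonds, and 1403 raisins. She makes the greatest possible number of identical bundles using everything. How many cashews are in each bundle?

51

Number of bundles = gcd(3111, 5185, 1403).
3111 = 3 × 17 × 61
5185 = 5 × 17 × 61
1403 = 23 × 61
gcd(3111, 5185, 1403) = 61.
cashews per bundle = 3111 / 61 = 51.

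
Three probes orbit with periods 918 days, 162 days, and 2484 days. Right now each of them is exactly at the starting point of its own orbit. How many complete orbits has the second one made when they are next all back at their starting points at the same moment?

All finish a whole number of cycles simultaneously at t = LCM of the periods.
918 = 2 × 3^3 × 17
162 = 2 × 3^4
2484 = 2^2 × 3^3 × 23
LCM(918, 162, 2484) = 2^2 × 3^4 × 17 × 23 = 126684.
Orbits for period 162: 126684 / 162 = 782.

782 orbits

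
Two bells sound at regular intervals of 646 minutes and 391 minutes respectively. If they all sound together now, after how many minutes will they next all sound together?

The first simultaneous occurrence is after LCM of the individual periods.
646 = 2 × 17 × 19
391 = 17 × 23
LCM(646, 391) = 2 × 17 × 19 × 23 = 14858.

14858 minutes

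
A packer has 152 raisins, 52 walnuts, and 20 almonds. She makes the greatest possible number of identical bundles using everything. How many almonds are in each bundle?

5

Number of bundles = gcd(152, 52, 20).
152 = 2^3 × 19
52 = 2^2 × 13
20 = 2^2 × 5
gcd(152, 52, 20) = 2^2 = 4.
almonds per bundle = 20 / 4 = 5.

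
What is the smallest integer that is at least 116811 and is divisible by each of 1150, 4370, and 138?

131100

The integer must be a common multiple of 1150, 4370, and 138, so a multiple of their LCM.
1150 = 2 × 5^2 × 23
4370 = 2 × 5 × 19 × 23
138 = 2 × 3 × 23
LCM(1150, 4370, 138) = 2 × 3 × 5^2 × 19 × 23 = 65550.
Smallest multiple of 65550 that is ≥ 116811: ⌈116811/65550⌉ × 65550 = 2 × 65550 = 131100.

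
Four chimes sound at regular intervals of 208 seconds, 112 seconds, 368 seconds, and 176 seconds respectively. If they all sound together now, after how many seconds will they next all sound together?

368368 seconds

The first simultaneous occurrence is after LCM of the individual periods.
208 = 2^4 × 13
112 = 2^4 × 7
368 = 2^4 × 23
176 = 2^4 × 11
LCM(208, 112, 368, 176) = 2^4 × 7 × 11 × 13 × 23 = 368368.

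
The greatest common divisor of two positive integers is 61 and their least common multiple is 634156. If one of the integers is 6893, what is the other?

5612

For two integers, gcd × lcm = product, so the other is (61 × 634156) / 6893 = 38683516 / 6893 = 5612.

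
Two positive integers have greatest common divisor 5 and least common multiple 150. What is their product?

750

For any two positive integers, gcd × lcm = product = 5 × 150 = 750.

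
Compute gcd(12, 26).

12 = 2^2 × 3
26 = 2 × 13
gcd(12, 26) = 2.

2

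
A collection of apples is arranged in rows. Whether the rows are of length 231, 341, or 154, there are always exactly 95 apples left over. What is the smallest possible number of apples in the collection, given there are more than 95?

N − 95 must be a common multiple of 231, 341, and 154.
231 = 3 × 7 × 11
341 = 11 × 31
154 = 2 × 7 × 11
LCM(231, 341, 154) = 2 × 3 × 7 × 11 × 31 = 14322.
Smallest N > 95 is LCM + 95 = 14322 + 95 = 14417.

14417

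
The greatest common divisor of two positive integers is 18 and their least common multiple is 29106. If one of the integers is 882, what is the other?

For two integers, gcd × lcm = product, so the other is (18 × 29106) / 882 = 523908 / 882 = 594.

594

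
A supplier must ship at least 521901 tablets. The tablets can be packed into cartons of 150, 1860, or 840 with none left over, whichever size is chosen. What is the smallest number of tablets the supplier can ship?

651000

The number of tablets must be a common multiple of 150, 1860, and 840, so a multiple of their LCM.
150 = 2 × 3 × 5^2
1860 = 2^2 × 3 × 5 × 31
840 = 2^3 × 3 × 5 × 7
LCM(150, 1860, 840) = 2^3 × 3 × 5^2 × 7 × 31 = 130200.
Smallest multiple of 130200 that is ≥ 521901: ⌈521901/130200⌉ × 130200 = 5 × 130200 = 651000.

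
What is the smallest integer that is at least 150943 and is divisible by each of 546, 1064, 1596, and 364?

165984

The integer must be a common multiple of 546, 1064, 1596, and 364, so a multiple of their LCM.
546 = 2 × 3 × 7 × 13
1064 = 2^3 × 7 × 19
1596 = 2^2 × 3 × 7 × 19
364 = 2^2 × 7 × 13
LCM(546, 1064, 1596, 364) = 2^3 × 3 × 7 × 13 × 19 = 41496.
Smallest multiple of 41496 that is ≥ 150943: ⌈150943/41496⌉ × 41496 = 4 × 41496 = 165984.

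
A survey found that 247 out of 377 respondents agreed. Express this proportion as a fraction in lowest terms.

247 = 13 × 19
377 = 13 × 29
gcd(247, 377) = 13.
Divide numerator and denominator by 13: 247/377 = 19/29.

19/29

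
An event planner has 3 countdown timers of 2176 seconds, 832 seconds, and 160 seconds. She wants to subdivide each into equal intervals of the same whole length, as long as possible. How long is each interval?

32 seconds

The interval must divide each timer length; the longest such is the gcd.
2176 = 2^7 × 17
832 = 2^6 × 13
160 = 2^5 × 5
gcd(2176, 832, 160) = 2^5 = 32.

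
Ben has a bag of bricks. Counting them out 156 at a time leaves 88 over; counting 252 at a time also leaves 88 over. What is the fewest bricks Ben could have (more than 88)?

N − 88 must be a common multiple of 156 and 252.
156 = 2^2 × 3 × 13
252 = 2^2 × 3^2 × 7
LCM(156, 252) = 2^2 × 3^2 × 7 × 13 = 3276.
Smallest N > 88 is LCM + 88 = 3276 + 88 = 3364.

3364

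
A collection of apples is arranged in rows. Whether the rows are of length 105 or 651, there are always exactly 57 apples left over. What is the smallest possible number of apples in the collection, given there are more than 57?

3312

N − 57 must be a common multiple of 105 and 651.
105 = 3 × 5 × 7
651 = 3 × 7 × 31
LCM(105, 651) = 3 × 5 × 7 × 31 = 3255.
Smallest N > 57 is LCM + 57 = 3255 + 57 = 3312.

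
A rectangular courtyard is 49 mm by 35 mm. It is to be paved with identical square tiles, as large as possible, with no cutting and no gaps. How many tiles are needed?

35

Tile side = gcd(49, 35).
49 = 7^2
35 = 5 × 7
gcd(49, 35) = 7.
Tiles: (49/7) × (35/7) = 7 × 5 = 35.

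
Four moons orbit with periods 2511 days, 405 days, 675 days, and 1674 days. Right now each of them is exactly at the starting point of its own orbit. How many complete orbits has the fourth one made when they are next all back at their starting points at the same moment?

75 orbits

The first common completion time is the LCM of the periods.
2511 = 3^4 × 31
405 = 3^4 × 5
675 = 3^3 × 5^2
1674 = 2 × 3^3 × 31
LCM(2511, 405, 675, 1674) = 2 × 3^4 × 5^2 × 31 = 125550.
Orbits for period 1674: 125550 / 1674 = 75.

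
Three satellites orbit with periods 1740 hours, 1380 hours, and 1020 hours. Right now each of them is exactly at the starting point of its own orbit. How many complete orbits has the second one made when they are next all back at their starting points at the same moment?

493 orbits

All finish a whole number of cycles simultaneously at t = LCM of the periods.
1740 = 2^2 × 3 × 5 × 29
1380 = 2^2 × 3 × 5 × 23
1020 = 2^2 × 3 × 5 × 17
LCM(1740, 1380, 1020) = 2^2 × 3 × 5 × 17 × 23 × 29 = 680340.
Orbits for period 1380: 680340 / 1380 = 493.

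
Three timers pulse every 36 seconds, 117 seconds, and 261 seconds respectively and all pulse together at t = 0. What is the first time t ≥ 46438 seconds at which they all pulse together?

Joint pulses occur at multiples of LCM(36, 117, 261).
36 = 2^2 × 3^2
117 = 3^2 × 13
261 = 3^2 × 29
LCM(36, 117, 261) = 2^2 × 3^2 × 13 × 29 = 13572.
Smallest multiple of 13572 that is ≥ 46438: ⌈46438/13572⌉ × 13572 = 4 × 13572 = 54288.

54288 seconds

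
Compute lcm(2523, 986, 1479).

85782

2523 = 3 × 29^2
986 = 2 × 17 × 29
1479 = 3 × 17 × 29
LCM(2523, 986, 1479) = 2 × 3 × 17 × 29^2 = 85782.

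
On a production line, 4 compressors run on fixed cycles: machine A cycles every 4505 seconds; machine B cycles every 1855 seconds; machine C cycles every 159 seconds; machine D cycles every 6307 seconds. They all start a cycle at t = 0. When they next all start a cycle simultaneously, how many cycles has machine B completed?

All finish a whole number of cycles simultaneously at t = LCM of the periods.
4505 = 5 × 17 × 53
1855 = 5 × 7 × 53
159 = 3 × 53
6307 = 7 × 17 × 53
LCM(4505, 1855, 159, 6307) = 3 × 5 × 7 × 17 × 53 = 94605.
Cycles for period 1855: 94605 / 1855 = 51.

51 cycles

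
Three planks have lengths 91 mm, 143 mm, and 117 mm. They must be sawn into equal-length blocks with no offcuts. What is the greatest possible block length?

The block length must divide every plank, so the greatest is gcd(91, 143, 117).
91 = 7 × 13
143 = 11 × 13
117 = 3^2 × 13
gcd(91, 143, 117) = 13.

13 mm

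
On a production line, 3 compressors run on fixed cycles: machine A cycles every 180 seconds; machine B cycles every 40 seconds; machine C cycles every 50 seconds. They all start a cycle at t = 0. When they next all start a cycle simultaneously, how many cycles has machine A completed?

10 cycles

All finish a whole number of cycles simultaneously at t = LCM of the periods.
180 = 2^2 × 3^2 × 5
40 = 2^3 × 5
50 = 2 × 5^2
LCM(180, 40, 50) = 2^3 × 3^2 × 5^2 = 1800.
Cycles for period 180: 1800 / 180 = 10.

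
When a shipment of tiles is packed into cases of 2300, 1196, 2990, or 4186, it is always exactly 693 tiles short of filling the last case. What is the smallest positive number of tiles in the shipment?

208607

Being 693 short of a full case of size k means N ≡ −693 (mod k), i.e. N + 693 is a multiple of each size.
2300 = 2^2 × 5^2 × 23
1196 = 2^2 × 13 × 23
2990 = 2 × 5 × 13 × 23
4186 = 2 × 7 × 13 × 23
LCM(2300, 1196, 2990, 4186) = 2^2 × 5^2 × 7 × 13 × 23 = 209300.
Smallest positive N is 209300 − 693 = 208607.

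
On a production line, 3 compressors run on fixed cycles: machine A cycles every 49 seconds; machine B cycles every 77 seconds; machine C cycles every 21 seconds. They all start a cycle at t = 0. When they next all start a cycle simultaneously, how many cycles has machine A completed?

33 cycles

All finish a whole number of cycles simultaneously at t = LCM of the periods.
49 = 7^2
77 = 7 × 11
21 = 3 × 7
LCM(49, 77, 21) = 3 × 7^2 × 11 = 1617.
Cycles for period 49: 1617 / 49 = 33.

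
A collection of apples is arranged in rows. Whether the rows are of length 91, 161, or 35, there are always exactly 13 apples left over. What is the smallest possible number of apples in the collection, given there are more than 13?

10478

N − 13 must be a common multiple of 91, 161, and 35.
91 = 7 × 13
161 = 7 × 23
35 = 5 × 7
LCM(91, 161, 35) = 5 × 7 × 13 × 23 = 10465.
Smallest N > 13 is LCM + 13 = 10465 + 13 = 10478.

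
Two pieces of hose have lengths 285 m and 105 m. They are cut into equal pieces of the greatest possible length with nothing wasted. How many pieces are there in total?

Piece length = gcd(285, 105).
285 = 3 × 5 × 19
105 = 3 × 5 × 7
gcd(285, 105) = 3 × 5 = 15.
Total pieces = 285/15 + 105/15 = 19 + 7 = 26.

26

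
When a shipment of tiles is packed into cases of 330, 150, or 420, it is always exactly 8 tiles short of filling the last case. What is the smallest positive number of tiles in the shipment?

Being 8 short of a full case of size k means N ≡ −8 (mod k), i.e. N + 8 is a multiple of each size.
330 = 2 × 3 × 5 × 11
150 = 2 × 3 × 5^2
420 = 2^2 × 3 × 5 × 7
LCM(330, 150, 420) = 2^2 × 3 × 5^2 × 7 × 11 = 23100.
Smallest positive N is 23100 − 8 = 23092.

23092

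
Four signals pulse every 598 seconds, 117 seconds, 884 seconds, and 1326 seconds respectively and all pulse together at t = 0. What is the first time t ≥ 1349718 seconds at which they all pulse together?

Joint pulses occur at multiples of LCM(598, 117, 884, 1326).
598 = 2 × 13 × 23
117 = 3^2 × 13
884 = 2^2 × 13 × 17
1326 = 2 × 3 × 13 × 17
LCM(598, 117, 884, 1326) = 2^2 × 3^2 × 13 × 17 × 23 = 182988.
Smallest multiple of 182988 that is ≥ 1349718: ⌈1349718/182988⌉ × 182988 = 8 × 182988 = 1463904.

1463904 seconds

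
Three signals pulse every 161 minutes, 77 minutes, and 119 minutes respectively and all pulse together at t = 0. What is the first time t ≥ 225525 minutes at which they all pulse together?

Joint pulses occur at multiples of LCM(161, 77, 119).
161 = 7 × 23
77 = 7 × 11
119 = 7 × 17
LCM(161, 77, 119) = 7 × 11 × 17 × 23 = 30107.
Smallest multiple of 30107 that is ≥ 225525: ⌈225525/30107⌉ × 30107 = 8 × 30107 = 240856.

240856 minutes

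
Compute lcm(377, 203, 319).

29029

377 = 13 × 29
203 = 7 × 29
319 = 11 × 29
LCM(377, 203, 319) = 7 × 11 × 13 × 29 = 29029.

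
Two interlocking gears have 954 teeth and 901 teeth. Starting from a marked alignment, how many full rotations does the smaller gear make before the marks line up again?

The first common completion time is the LCM of the periods.
954 = 2 × 3^2 × 53
901 = 17 × 53
LCM(954, 901) = 2 × 3^2 × 17 × 53 = 16218.
Rotations for period 901: 16218 / 901 = 18.

18 rotations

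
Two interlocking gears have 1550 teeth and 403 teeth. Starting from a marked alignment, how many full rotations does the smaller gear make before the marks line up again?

50 rotations

All finish a whole number of cycles simultaneously at t = LCM of the periods.
1550 = 2 × 5^2 × 31
403 = 13 × 31
LCM(1550, 403) = 2 × 5^2 × 13 × 31 = 20150.
Rotations for period 403: 20150 / 403 = 50.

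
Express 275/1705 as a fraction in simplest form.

5/31

275 = 5^2 × 11
1705 = 5 × 11 × 31
gcd(275, 1705) = 5 × 11 = 55.
Divide numerator and denominator by 55: 275/1705 = 5/31.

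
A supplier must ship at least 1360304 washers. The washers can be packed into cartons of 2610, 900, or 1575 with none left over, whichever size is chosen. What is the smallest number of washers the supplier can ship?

The number of washers must be a common multiple of 2610, 900, and 1575, so a multiple of their LCM.
2610 = 2 × 3^2 × 5 × 29
900 = 2^2 × 3^2 × 5^2
1575 = 3^2 × 5^2 × 7
LCM(2610, 900, 1575) = 2^2 × 3^2 × 5^2 × 7 × 29 = 182700.
Smallest multiple of 182700 that is ≥ 1360304: ⌈1360304/182700⌉ × 182700 = 8 × 182700 = 1461600.

1461600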